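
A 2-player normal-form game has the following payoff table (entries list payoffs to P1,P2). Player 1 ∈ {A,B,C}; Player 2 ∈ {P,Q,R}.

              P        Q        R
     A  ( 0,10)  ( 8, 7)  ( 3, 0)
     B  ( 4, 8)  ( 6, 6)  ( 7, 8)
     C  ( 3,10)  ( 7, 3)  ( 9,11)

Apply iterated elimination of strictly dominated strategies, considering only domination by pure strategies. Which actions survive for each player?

P2 drop Q (P beats it: A:10>7 B:8>6 C:10>3)
P1 drop A (B beats it: P:4>0 R:7>3)
P1→{B,C} P2→{P,R}

Remaining: P1:{B,C} P2:{P,R}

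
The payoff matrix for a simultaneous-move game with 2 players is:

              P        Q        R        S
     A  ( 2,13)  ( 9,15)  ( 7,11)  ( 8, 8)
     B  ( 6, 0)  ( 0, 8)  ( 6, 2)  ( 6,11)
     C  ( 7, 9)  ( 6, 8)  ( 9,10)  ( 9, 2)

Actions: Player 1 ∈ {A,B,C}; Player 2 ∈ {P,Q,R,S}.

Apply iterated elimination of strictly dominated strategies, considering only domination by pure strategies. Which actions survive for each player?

P1 drop B (C beats it: P:7>6 Q:6>0 R:9>6 S:9>6)
P2 drop S (P beats it: A:13>8 C:9>2)
P1→{A,C} P2→{P,Q,R}

IESDS → P1:{A,C} P2:{P,Q,R}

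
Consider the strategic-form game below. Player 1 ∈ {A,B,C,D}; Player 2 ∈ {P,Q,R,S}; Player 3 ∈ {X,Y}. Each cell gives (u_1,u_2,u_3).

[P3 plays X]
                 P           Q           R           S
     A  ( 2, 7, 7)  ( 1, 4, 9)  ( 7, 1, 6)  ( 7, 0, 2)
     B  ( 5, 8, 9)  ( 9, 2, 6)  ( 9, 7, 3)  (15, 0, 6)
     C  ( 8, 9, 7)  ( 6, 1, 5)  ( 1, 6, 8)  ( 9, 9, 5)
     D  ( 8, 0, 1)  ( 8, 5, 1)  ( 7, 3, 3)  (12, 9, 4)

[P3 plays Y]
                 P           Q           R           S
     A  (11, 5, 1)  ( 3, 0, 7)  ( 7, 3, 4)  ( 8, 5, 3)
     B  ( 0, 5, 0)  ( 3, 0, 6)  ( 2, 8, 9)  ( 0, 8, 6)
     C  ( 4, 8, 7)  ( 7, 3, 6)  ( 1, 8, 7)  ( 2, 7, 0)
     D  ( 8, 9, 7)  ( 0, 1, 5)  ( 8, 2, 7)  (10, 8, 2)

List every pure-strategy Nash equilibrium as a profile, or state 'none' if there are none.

PSNE = {(C,P,X)}

(A,P,X): not NE [P1→D gives 8>2]
(A,P,Y): not NE [P3→X gives 7>1]
(A,Q,X): not NE [P1→B gives 9>1; P2→P gives 7>4]
(A,Q,Y): not NE [P1→C gives 7>3; P2→S gives 5>0; P3→X gives 9>7]
(A,R,X): not NE [P1→B gives 9>7; P2→P gives 7>1]
(A,R,Y): not NE [P1→D gives 8>7; P2→S gives 5>3; P3→X gives 6>4]
(A,S,X): not NE [P1→B gives 15>7; P2→P gives 7>0; P3→Y gives 3>2]
(A,S,Y): not NE [P1→D gives 10>8]
(B,P,X): not NE [P1→D gives 8>5]
(B,P,Y): not NE [P1→A gives 11>0; P2→S gives 8>5; P3→X gives 9>0]
(B,Q,X): not NE [P2→P gives 8>2]
(B,Q,Y): not NE [P1→C gives 7>3; P2→S gives 8>0]
(B,R,X): not NE [P2→P gives 8>7; P3→Y gives 9>3]
(B,R,Y): not NE [P1→D gives 8>2]
(B,S,X): not NE [P2→P gives 8>0]
(B,S,Y): not NE [P1→D gives 10>0]
(C,P,X): NE
(C,P,Y): not NE [P1→A gives 11>4]
(C,Q,X): not NE [P1→B gives 9>6; P2→S gives 9>1; P3→Y gives 6>5]
(C,Q,Y): not NE [P2→R gives 8>3]
(C,R,X): not NE [P1→B gives 9>1; P2→S gives 9>6]
(C,R,Y): not NE [P1→D gives 8>1; P3→X gives 8>7]
(C,S,X): not NE [P1→B gives 15>9]
(C,S,Y): not NE [P1→D gives 10>2; P2→R gives 8>7; P3→X gives 5>0]
(D,P,X): not NE [P2→S gives 9>0; P3→Y gives 7>1]
(D,P,Y): not NE [P1→A gives 11>8]
(D,Q,X): not NE [P1→B gives 9>8; P2→S gives 9>5; P3→Y gives 5>1]
(D,Q,Y): not NE [P1→C gives 7>0; P2→P gives 9>1]
(D,R,X): not NE [P1→B gives 9>7; P2→S gives 9>3; P3→Y gives 7>3]
(D,R,Y): not NE [P2→P gives 9>2]
(D,S,X): not NE [P1→B gives 15>12]
(D,S,Y): not NE [P2→P gives 9>8; P3→X gives 4>2]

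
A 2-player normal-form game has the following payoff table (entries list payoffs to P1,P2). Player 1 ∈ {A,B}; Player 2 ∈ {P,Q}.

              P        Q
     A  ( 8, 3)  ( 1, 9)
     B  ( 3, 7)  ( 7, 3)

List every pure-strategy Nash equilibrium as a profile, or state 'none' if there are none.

PSNE: ∅

(A,P): not NE [P2→Q gives 9>3]
(A,Q): not NE [P1→B gives 7>1]
(B,P): not NE [P1→A gives 8>3]
(B,Q): not NE [P2→P gives 7>3]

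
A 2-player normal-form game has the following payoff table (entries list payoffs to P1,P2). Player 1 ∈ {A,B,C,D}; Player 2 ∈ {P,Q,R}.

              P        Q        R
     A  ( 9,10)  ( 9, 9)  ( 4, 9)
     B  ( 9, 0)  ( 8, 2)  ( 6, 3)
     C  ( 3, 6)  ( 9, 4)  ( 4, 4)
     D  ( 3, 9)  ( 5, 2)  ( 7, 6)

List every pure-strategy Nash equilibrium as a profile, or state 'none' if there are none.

(A,P): NE
(A,Q): not NE [P2→P gives 10>9]
(A,R): not NE [P1→D gives 7>4; P2→P gives 10>9]
(B,P): not NE [P2→R gives 3>0]
(B,Q): not NE [P1→C gives 9>8; P2→R gives 3>2]
(B,R): not NE [P1→D gives 7>6]
(C,P): not NE [P1→B gives 9>3]
(C,Q): not NE [P2→P gives 6>4]
(C,R): not NE [P1→D gives 7>4; P2→P gives 6>4]
(D,P): not NE [P1→B gives 9>3]
(D,Q): not NE [P1→C gives 9>5; P2→P gives 9>2]
(D,R): not NE [P2→P gives 9>6]

NE set: (A,P)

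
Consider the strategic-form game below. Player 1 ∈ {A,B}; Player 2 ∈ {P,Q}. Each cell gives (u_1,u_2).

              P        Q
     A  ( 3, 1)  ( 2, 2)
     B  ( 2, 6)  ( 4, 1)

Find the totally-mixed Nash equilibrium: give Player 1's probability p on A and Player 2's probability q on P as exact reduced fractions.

p=5/6, q=2/3

P1 indiff ⇒ q·3+(1-q)·2 = q·2+(1-q)·4 ⇒ q(1) = (1-q)(2) ⇒ q = 2/3
P2 indiff ⇒ p·1+(1-p)·6 = p·2+(1-p)·1 ⇒ p(-1) = (1-p)(-5) ⇒ p = 5/6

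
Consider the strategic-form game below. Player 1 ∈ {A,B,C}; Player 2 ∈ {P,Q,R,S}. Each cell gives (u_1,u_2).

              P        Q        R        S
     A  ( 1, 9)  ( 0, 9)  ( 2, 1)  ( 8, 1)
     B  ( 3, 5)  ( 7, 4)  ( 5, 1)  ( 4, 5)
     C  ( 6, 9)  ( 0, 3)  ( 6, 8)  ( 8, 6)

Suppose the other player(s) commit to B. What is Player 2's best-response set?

argmax u_2 = {P,S}

u_2(P vs B) = 5
u_2(Q vs B) = 4
u_2(R vs B) = 1
u_2(S vs B) = 5
max payoff 5 at {P,S}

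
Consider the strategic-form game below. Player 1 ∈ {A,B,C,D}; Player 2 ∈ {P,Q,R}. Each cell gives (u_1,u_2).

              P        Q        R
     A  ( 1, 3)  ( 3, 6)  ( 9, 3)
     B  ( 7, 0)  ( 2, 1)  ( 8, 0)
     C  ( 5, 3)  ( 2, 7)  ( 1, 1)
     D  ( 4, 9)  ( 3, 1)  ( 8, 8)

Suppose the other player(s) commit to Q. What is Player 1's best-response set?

u_1(A vs Q) = 3
u_1(B vs Q) = 2
u_1(C vs Q) = 2
u_1(D vs Q) = 3
max payoff 3 at {A,D}

BR_1 = {A,D}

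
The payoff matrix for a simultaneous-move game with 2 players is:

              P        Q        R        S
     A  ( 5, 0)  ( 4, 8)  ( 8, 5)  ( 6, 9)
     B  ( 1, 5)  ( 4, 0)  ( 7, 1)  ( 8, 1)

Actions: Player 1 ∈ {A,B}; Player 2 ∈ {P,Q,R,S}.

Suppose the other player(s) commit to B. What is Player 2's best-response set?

u_2(P vs B) = 5
u_2(Q vs B) = 0
u_2(R vs B) = 1
u_2(S vs B) = 1
max payoff 5 at {P}

argmax u_2 = {P}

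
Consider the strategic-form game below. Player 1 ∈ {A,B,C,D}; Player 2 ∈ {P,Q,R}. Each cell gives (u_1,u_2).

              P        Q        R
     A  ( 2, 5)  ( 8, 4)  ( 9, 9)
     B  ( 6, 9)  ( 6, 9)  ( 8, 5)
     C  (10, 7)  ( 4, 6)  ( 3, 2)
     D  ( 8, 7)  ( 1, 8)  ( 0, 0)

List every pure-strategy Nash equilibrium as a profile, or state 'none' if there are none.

(A,P): not NE [P1→C gives 10>2; P2→R gives 9>5]
(A,Q): not NE [P2→R gives 9>4]
(A,R): NE
(B,P): not NE [P1→C gives 10>6]
(B,Q): not NE [P1→A gives 8>6]
(B,R): not NE [P1→A gives 9>8; P2→Q gives 9>5]
(C,P): NE
(C,Q): not NE [P1→A gives 8>4; P2→P gives 7>6]
(C,R): not NE [P1→A gives 9>3; P2→P gives 7>2]
(D,P): not NE [P1→C gives 10>8; P2→Q gives 8>7]
(D,Q): not NE [P1→A gives 8>1]
(D,R): not NE [P1→A gives 9>0; P2→Q gives 8>0]

PSNE = {(A,R), (C,P)}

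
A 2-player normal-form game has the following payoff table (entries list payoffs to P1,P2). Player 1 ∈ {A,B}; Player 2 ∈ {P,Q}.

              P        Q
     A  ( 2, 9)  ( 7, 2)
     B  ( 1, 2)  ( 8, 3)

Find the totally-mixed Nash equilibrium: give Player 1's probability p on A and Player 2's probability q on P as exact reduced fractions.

P1 indiff ⇒ q·2+(1-q)·7 = q·1+(1-q)·8 ⇒ q(1) = (1-q)(1) ⇒ q = 1/2
P2 indiff ⇒ p·9+(1-p)·2 = p·2+(1-p)·3 ⇒ p(7) = (1-p)(1) ⇒ p = 1/8

(p,q) = (1/8, 1/2)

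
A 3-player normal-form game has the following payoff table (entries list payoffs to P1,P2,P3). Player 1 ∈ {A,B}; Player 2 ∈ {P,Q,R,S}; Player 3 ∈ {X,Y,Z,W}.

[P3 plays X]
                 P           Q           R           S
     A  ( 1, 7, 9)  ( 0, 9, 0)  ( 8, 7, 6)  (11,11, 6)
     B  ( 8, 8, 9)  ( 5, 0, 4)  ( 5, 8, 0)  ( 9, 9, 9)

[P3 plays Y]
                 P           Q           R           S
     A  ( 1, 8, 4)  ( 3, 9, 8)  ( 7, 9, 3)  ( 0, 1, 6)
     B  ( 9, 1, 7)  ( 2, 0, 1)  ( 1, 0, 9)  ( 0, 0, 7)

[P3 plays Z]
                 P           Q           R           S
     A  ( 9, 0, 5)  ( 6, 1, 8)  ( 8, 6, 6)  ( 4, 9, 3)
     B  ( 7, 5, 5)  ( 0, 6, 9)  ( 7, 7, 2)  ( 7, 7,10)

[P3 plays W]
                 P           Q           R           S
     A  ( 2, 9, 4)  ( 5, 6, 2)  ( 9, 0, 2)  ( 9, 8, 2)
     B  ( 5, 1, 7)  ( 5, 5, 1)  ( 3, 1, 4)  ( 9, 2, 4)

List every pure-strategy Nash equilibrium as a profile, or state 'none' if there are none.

PSNE = {(A,Q,Y), (A,S,X), (B,S,Z)}

(A,P,X): not NE [P1→B gives 8>1; P2→S gives 11>7]
(A,P,Y): not NE [P1→B gives 9>1; P2→R gives 9>8; P3→X gives 9>4]
(A,P,Z): not NE [P2→S gives 9>0; P3→X gives 9>5]
(A,P,W): not NE [P1→B gives 5>2; P3→X gives 9>4]
(A,Q,X): not NE [P1→B gives 5>0; P2→S gives 11>9; P3→Z gives 8>0]
(A,Q,Y): NE
(A,Q,Z): not NE [P2→S gives 9>1]
(A,Q,W): not NE [P2→P gives 9>6; P3→Z gives 8>2]
(A,R,X): not NE [P2→S gives 11>7]
(A,R,Y): not NE [P3→Z gives 6>3]
(A,R,Z): not NE [P2→S gives 9>6]
(A,R,W): not NE [P2→P gives 9>0; P3→Z gives 6>2]
(A,S,X): NE
(A,S,Y): not NE [P2→R gives 9>1]
(A,S,Z): not NE [P1→B gives 7>4; P3→Y gives 6>3]
(A,S,W): not NE [P2→P gives 9>8; P3→Y gives 6>2]
(B,P,X): not NE [P2→S gives 9>8]
(B,P,Y): not NE [P3→X gives 9>7]
(B,P,Z): not NE [P1→A gives 9>7; P2→S gives 7>5; P3→X gives 9>5]
(B,P,W): not NE [P2→Q gives 5>1; P3→X gives 9>7]
(B,Q,X): not NE [P2→S gives 9>0; P3→Z gives 9>4]
(B,Q,Y): not NE [P1→A gives 3>2; P2→P gives 1>0; P3→Z gives 9>1]
(B,Q,Z): not NE [P1→A gives 6>0; P2→S gives 7>6]
(B,Q,W): not NE [P3→Z gives 9>1]
(B,R,X): not NE [P1→A gives 8>5; P2→S gives 9>8; P3→Y gives 9>0]
(B,R,Y): not NE [P1→A gives 7>1; P2→P gives 1>0]
(B,R,Z): not NE [P1→A gives 8>7; P3→Y gives 9>2]
(B,R,W): not NE [P1→A gives 9>3; P2→Q gives 5>1; P3→Y gives 9>4]
(B,S,X): not NE [P1→A gives 11>9; P3→Z gives 10>9]
(B,S,Y): not NE [P2→P gives 1>0; P3→Z gives 10>7]
(B,S,Z): NE
(B,S,W): not NE [P2→Q gives 5>2; P3→Z gives 10>4]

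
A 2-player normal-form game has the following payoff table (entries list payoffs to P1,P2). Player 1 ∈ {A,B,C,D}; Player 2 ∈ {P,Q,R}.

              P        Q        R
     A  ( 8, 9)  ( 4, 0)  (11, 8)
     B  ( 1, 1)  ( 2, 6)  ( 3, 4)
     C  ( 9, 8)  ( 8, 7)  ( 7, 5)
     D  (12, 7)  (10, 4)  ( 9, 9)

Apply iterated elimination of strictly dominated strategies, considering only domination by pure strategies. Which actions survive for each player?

Remaining: P1:{A,D} P2:{P,R}

P1 drop B (A beats it: P:8>1 Q:4>2 R:11>3)
P1 drop C (D beats it: P:12>9 Q:10>8 R:9>7)
P2 drop Q (P beats it: A:9>0 D:7>4)
P1→{A,D} P2→{P,R}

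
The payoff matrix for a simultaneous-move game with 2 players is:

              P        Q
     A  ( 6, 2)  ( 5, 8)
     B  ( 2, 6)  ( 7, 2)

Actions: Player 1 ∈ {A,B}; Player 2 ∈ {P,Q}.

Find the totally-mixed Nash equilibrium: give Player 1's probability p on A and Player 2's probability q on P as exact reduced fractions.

p=2/5, q=1/3

P1 indiff ⇒ q·6+(1-q)·5 = q·2+(1-q)·7 ⇒ q(4) = (1-q)(2) ⇒ q = 1/3
P2 indiff ⇒ p·2+(1-p)·6 = p·8+(1-p)·2 ⇒ p(-6) = (1-p)(-4) ⇒ p = 2/5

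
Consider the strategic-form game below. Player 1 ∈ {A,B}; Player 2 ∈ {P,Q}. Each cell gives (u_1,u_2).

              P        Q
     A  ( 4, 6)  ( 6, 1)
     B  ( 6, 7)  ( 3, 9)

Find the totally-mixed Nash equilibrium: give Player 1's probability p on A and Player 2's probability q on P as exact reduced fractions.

P1 mixes 2/7 on A; P2 mixes 3/5 on P

P1 indiff ⇒ q·4+(1-q)·6 = q·6+(1-q)·3 ⇒ q(-2) = (1-q)(-3) ⇒ q = 3/5
P2 indiff ⇒ p·6+(1-p)·7 = p·1+(1-p)·9 ⇒ p(5) = (1-p)(2) ⇒ p = 2/7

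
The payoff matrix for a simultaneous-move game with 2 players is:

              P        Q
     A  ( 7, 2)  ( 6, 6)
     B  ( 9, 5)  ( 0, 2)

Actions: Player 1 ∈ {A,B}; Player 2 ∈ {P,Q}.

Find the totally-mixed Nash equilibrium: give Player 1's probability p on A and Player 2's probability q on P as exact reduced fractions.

p=3/7, q=3/4

P1 indiff ⇒ q·7+(1-q)·6 = q·9+(1-q)·0 ⇒ q(-2) = (1-q)(-6) ⇒ q = 3/4
P2 indiff ⇒ p·2+(1-p)·5 = p·6+(1-p)·2 ⇒ p(-4) = (1-p)(-3) ⇒ p = 3/7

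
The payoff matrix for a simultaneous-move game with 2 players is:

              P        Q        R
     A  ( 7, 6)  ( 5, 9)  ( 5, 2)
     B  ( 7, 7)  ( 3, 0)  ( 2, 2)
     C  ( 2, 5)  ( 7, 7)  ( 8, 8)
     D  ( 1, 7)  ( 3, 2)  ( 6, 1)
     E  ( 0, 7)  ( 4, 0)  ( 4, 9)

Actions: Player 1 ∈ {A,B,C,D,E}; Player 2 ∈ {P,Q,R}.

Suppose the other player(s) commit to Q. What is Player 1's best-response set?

P1 best: {C}

u_1(A vs Q) = 5
u_1(B vs Q) = 3
u_1(C vs Q) = 7
u_1(D vs Q) = 3
u_1(E vs Q) = 4
max payoff 7 at {C}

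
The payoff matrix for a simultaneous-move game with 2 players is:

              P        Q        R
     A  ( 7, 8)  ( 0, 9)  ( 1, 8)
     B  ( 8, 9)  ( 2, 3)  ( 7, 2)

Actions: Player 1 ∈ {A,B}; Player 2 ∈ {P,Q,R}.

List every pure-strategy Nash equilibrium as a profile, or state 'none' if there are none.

NE set: (B,P)

(A,P): not NE [P1→B gives 8>7; P2→Q gives 9>8]
(A,Q): not NE [P1→B gives 2>0]
(A,R): not NE [P1→B gives 7>1; P2→Q gives 9>8]
(B,P): NE
(B,Q): not NE [P2→P gives 9>3]
(B,R): not NE [P2→P gives 9>2]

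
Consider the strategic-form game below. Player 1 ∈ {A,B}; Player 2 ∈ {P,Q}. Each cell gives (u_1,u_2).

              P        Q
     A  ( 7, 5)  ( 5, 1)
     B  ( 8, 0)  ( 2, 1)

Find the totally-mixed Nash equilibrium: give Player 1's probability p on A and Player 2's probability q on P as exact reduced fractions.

p=1/5, q=3/4

P1 indiff ⇒ q·7+(1-q)·5 = q·8+(1-q)·2 ⇒ q(-1) = (1-q)(-3) ⇒ q = 3/4
P2 indiff ⇒ p·5+(1-p)·0 = p·1+(1-p)·1 ⇒ p(4) = (1-p)(1) ⇒ p = 1/5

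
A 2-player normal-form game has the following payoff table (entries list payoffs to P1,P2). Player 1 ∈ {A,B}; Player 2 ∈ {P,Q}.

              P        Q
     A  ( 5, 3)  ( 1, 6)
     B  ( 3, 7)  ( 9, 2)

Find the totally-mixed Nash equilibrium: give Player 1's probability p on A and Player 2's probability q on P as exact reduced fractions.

(p,q) = (5/8, 4/5)

P1 indiff ⇒ q·5+(1-q)·1 = q·3+(1-q)·9 ⇒ q(2) = (1-q)(8) ⇒ q = 4/5
P2 indiff ⇒ p·3+(1-p)·7 = p·6+(1-p)·2 ⇒ p(-3) = (1-p)(-5) ⇒ p = 5/8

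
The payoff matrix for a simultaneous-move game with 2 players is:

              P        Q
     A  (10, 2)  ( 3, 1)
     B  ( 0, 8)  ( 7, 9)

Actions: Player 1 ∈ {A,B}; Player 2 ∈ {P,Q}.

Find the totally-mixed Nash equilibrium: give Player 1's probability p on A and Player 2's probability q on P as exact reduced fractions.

P1 indiff ⇒ q·10+(1-q)·3 = q·0+(1-q)·7 ⇒ q(10) = (1-q)(4) ⇒ q = 2/7
P2 indiff ⇒ p·2+(1-p)·8 = p·1+(1-p)·9 ⇒ p(1) = (1-p)(1) ⇒ p = 1/2

(p,q) = (1/2, 2/7)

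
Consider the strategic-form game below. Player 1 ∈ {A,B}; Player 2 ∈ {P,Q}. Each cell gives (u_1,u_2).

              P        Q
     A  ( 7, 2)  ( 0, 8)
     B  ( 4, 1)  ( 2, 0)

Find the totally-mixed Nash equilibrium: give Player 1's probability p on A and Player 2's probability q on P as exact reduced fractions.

P1 indiff ⇒ q·7+(1-q)·0 = q·4+(1-q)·2 ⇒ q(3) = (1-q)(2) ⇒ q = 2/5
P2 indiff ⇒ p·2+(1-p)·1 = p·8+(1-p)·0 ⇒ p(-6) = (1-p)(-1) ⇒ p = 1/7

p=1/7, q=2/5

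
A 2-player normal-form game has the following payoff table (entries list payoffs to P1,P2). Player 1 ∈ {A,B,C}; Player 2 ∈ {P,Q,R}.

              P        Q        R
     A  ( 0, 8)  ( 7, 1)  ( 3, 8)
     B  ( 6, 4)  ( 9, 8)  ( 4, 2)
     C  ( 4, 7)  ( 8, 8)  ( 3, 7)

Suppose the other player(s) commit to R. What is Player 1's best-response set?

P1 best: {B}

u_1(A vs R) = 3
u_1(B vs R) = 4
u_1(C vs R) = 3
max payoff 4 at {B}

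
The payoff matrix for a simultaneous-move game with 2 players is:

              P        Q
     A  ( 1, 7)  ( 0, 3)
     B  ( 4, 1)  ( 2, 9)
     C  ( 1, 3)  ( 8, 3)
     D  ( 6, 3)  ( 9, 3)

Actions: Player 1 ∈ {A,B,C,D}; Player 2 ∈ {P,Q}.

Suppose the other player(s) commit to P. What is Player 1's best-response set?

u_1(A vs P) = 1
u_1(B vs P) = 4
u_1(C vs P) = 1
u_1(D vs P) = 6
max payoff 6 at {D}

BR_1 = {D}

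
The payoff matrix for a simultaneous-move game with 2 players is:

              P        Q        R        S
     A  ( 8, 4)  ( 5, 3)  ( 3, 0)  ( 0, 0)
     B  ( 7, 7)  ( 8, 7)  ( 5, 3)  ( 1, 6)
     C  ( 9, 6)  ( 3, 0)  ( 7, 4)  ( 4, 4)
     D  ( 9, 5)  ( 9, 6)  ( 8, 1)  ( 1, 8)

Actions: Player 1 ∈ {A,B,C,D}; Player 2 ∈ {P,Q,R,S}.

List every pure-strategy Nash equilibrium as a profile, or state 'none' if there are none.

(A,P): not NE [P1→D gives 9>8]
(A,Q): not NE [P1→D gives 9>5; P2→P gives 4>3]
(A,R): not NE [P1→D gives 8>3; P2→P gives 4>0]
(A,S): not NE [P1→C gives 4>0; P2→P gives 4>0]
(B,P): not NE [P1→D gives 9>7]
(B,Q): not NE [P1→D gives 9>8]
(B,R): not NE [P1→D gives 8>5; P2→Q gives 7>3]
(B,S): not NE [P1→C gives 4>1; P2→Q gives 7>6]
(C,P): NE
(C,Q): not NE [P1→D gives 9>3; P2→P gives 6>0]
(C,R): not NE [P1→D gives 8>7; P2→P gives 6>4]
(C,S): not NE [P2→P gives 6>4]
(D,P): not NE [P2→S gives 8>5]
(D,Q): not NE [P2→S gives 8>6]
(D,R): not NE [P2→S gives 8>1]
(D,S): not NE [P1→C gives 4>1]

NE set: (C,P)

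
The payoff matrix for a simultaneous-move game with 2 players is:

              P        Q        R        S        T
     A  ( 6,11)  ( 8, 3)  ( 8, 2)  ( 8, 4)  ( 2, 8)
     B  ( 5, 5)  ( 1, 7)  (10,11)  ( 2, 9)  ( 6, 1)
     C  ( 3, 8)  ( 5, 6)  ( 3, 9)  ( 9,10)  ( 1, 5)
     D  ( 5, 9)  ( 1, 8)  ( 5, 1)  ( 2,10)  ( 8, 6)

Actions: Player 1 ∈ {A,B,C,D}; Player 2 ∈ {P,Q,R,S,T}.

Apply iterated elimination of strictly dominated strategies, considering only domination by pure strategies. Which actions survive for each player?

P2 drop Q (S beats it: A:4>3 B:9>7 C:10>6 D:10>8)
P2 drop T (P beats it: A:11>8 B:5>1 C:8>5 D:9>6)
P1 drop D (A beats it: P:6>5 R:8>5 S:8>2)
P1→{A,B,C} P2→{P,R,S}

Remaining: P1:{A,B,C} P2:{P,R,S}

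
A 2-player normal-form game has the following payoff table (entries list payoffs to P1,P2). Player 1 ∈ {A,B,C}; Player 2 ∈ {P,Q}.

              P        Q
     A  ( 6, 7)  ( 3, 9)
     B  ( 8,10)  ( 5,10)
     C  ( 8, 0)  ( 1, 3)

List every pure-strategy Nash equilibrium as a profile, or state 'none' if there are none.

(A,P): not NE [P1→C gives 8>6; P2→Q gives 9>7]
(A,Q): not NE [P1→B gives 5>3]
(B,P): NE
(B,Q): NE
(C,P): not NE [P2→Q gives 3>0]
(C,Q): not NE [P1→B gives 5>1]

NE set: (B,P), (B,Q)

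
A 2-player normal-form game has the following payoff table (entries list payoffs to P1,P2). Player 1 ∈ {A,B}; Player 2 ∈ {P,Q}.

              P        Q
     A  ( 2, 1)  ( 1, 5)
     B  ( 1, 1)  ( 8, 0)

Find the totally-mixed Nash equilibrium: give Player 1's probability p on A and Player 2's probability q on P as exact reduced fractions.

P1 indiff ⇒ q·2+(1-q)·1 = q·1+(1-q)·8 ⇒ q(1) = (1-q)(7) ⇒ q = 7/8
P2 indiff ⇒ p·1+(1-p)·1 = p·5+(1-p)·0 ⇒ p(-4) = (1-p)(-1) ⇒ p = 1/5

P1 mixes 1/5 on A; P2 mixes 7/8 on P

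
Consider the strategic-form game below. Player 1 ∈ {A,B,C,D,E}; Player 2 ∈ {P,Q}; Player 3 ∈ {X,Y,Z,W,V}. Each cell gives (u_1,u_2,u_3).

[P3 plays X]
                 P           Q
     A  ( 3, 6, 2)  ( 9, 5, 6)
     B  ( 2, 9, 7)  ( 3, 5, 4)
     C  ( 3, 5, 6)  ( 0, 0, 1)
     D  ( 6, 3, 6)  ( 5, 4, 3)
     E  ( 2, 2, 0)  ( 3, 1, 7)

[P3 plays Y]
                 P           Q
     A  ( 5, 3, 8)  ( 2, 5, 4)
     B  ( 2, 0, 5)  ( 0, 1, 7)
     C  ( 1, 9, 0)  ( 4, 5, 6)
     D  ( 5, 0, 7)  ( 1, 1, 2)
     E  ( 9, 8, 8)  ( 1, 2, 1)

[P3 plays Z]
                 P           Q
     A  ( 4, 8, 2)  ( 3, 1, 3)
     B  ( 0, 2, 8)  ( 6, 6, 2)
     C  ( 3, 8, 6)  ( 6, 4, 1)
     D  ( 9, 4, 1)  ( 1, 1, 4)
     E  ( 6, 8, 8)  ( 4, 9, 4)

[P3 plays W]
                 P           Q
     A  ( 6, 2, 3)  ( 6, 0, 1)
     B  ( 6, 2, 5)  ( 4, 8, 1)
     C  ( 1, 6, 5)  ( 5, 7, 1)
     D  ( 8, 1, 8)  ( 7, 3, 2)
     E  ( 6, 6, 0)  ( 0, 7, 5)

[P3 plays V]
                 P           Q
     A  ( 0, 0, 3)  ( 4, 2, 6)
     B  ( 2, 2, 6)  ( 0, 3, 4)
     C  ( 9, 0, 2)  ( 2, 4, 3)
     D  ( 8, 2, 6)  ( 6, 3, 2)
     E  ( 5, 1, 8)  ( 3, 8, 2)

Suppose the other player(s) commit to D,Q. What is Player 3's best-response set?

u_3(X vs D,Q) = 3
u_3(Y vs D,Q) = 2
u_3(Z vs D,Q) = 4
u_3(W vs D,Q) = 2
u_3(V vs D,Q) = 2
max payoff 4 at {Z}

P3 best: {Z}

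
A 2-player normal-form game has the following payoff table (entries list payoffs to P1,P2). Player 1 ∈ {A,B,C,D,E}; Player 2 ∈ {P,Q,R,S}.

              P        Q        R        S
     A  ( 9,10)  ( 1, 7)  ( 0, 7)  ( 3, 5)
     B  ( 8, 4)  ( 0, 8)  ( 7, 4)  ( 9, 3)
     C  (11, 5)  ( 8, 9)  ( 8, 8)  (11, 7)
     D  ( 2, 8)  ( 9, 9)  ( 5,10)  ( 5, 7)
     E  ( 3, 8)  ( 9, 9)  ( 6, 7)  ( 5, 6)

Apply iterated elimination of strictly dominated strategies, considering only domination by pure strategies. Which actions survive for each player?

Remaining: P1:{C,D,E} P2:{Q,R}

P1 drop A (C beats it: P:11>9 Q:8>1 R:8>0 S:11>3)
P1 drop B (C beats it: P:11>8 Q:8>0 R:8>7 S:11>9)
P2 drop P (Q beats it: C:9>5 D:9>8 E:9>8)
P2 drop S (Q beats it: C:9>7 D:9>7 E:9>6)
P1→{C,D,E} P2→{Q,R}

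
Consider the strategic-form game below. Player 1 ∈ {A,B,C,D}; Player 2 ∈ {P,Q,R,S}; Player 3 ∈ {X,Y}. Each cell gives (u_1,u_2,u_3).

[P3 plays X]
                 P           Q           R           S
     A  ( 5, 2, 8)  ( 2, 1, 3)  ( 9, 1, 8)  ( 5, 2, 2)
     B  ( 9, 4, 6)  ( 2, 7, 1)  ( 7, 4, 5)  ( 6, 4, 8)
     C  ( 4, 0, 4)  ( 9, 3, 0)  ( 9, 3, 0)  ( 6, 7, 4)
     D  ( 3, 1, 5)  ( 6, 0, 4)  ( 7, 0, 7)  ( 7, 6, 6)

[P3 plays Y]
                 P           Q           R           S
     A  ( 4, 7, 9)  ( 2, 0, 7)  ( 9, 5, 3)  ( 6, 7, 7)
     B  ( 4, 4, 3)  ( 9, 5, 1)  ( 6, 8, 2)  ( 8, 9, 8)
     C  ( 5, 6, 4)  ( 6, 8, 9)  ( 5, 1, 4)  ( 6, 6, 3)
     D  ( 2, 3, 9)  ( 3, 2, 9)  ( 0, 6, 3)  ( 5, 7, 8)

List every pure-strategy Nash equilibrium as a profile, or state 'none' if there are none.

PSNE = {(B,S,Y)}

(A,P,X): not NE [P1→B gives 9>5; P3→Y gives 9>8]
(A,P,Y): not NE [P1→C gives 5>4]
(A,Q,X): not NE [P1→C gives 9>2; P2→S gives 2>1; P3→Y gives 7>3]
(A,Q,Y): not NE [P1→B gives 9>2; P2→S gives 7>0]
(A,R,X): not NE [P2→S gives 2>1]
(A,R,Y): not NE [P2→S gives 7>5; P3→X gives 8>3]
(A,S,X): not NE [P1→D gives 7>5; P3→Y gives 7>2]
(A,S,Y): not NE [P1→B gives 8>6]
(B,P,X): not NE [P2→Q gives 7>4]
(B,P,Y): not NE [P1→C gives 5>4; P2→S gives 9>4; P3→X gives 6>3]
(B,Q,X): not NE [P1→C gives 9>2]
(B,Q,Y): not NE [P2→S gives 9>5]
(B,R,X): not NE [P1→C gives 9>7; P2→Q gives 7>4]
(B,R,Y): not NE [P1→A gives 9>6; P2→S gives 9>8; P3→X gives 5>2]
(B,S,X): not NE [P1→D gives 7>6; P2→Q gives 7>4]
(B,S,Y): NE
(C,P,X): not NE [P1→B gives 9>4; P2→S gives 7>0]
(C,P,Y): not NE [P2→Q gives 8>6]
(C,Q,X): not NE [P2→S gives 7>3; P3→Y gives 9>0]
(C,Q,Y): not NE [P1→B gives 9>6]
(C,R,X): not NE [P2→S gives 7>3; P3→Y gives 4>0]
(C,R,Y): not NE [P1→A gives 9>5; P2→Q gives 8>1]
(C,S,X): not NE [P1→D gives 7>6]
(C,S,Y): not NE [P1→B gives 8>6; P2→Q gives 8>6; P3→X gives 4>3]
(D,P,X): not NE [P1→B gives 9>3; P2→S gives 6>1; P3→Y gives 9>5]
(D,P,Y): not NE [P1→C gives 5>2; P2→S gives 7>3]
(D,Q,X): not NE [P1→C gives 9>6; P2→S gives 6>0; P3→Y gives 9>4]
(D,Q,Y): not NE [P1→B gives 9>3; P2→S gives 7>2]
(D,R,X): not NE [P1→C gives 9>7; P2→S gives 6>0]
(D,R,Y): not NE [P1→A gives 9>0; P2→S gives 7>6; P3→X gives 7>3]
(D,S,X): not NE [P3→Y gives 8>6]
(D,S,Y): not NE [P1→B gives 8>5]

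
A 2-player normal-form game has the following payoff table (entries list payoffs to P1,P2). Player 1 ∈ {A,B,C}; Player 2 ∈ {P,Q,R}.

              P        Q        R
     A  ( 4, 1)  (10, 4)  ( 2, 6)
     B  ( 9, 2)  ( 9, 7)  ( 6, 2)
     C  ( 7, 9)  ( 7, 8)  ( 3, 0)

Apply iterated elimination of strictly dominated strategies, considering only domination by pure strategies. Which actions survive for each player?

Survivors P1:{A,B} P2:{Q,R}

P1 drop C (B beats it: P:9>7 Q:9>7 R:6>3)
P2 drop P (Q beats it: A:4>1 B:7>2)
P1→{A,B} P2→{Q,R}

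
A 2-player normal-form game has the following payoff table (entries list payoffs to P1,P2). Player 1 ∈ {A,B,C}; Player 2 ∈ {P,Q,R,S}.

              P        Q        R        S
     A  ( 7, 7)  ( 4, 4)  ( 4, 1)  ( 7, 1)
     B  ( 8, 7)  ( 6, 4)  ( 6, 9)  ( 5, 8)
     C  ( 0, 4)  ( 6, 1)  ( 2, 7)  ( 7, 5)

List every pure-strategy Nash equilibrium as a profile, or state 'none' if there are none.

NE set: (B,R)

(A,P): not NE [P1→B gives 8>7]
(A,Q): not NE [P1→C gives 6>4; P2→P gives 7>4]
(A,R): not NE [P1→B gives 6>4; P2→P gives 7>1]
(A,S): not NE [P2→P gives 7>1]
(B,P): not NE [P2→R gives 9>7]
(B,Q): not NE [P2→R gives 9>4]
(B,R): NE
(B,S): not NE [P1→C gives 7>5; P2→R gives 9>8]
(C,P): not NE [P1→B gives 8>0; P2→R gives 7>4]
(C,Q): not NE [P2→R gives 7>1]
(C,R): not NE [P1→B gives 6>2]
(C,S): not NE [P2→R gives 7>5]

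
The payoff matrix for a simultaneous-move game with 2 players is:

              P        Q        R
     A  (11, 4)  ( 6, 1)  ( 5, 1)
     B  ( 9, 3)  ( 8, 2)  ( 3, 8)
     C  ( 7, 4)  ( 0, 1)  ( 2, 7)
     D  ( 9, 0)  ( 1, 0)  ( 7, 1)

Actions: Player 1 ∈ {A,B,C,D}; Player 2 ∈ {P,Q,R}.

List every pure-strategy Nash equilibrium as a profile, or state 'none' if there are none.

(A,P): NE
(A,Q): not NE [P1→B gives 8>6; P2→P gives 4>1]
(A,R): not NE [P1→D gives 7>5; P2→P gives 4>1]
(B,P): not NE [P1→A gives 11>9; P2→R gives 8>3]
(B,Q): not NE [P2→R gives 8>2]
(B,R): not NE [P1→D gives 7>3]
(C,P): not NE [P1→A gives 11>7; P2→R gives 7>4]
(C,Q): not NE [P1→B gives 8>0; P2→R gives 7>1]
(C,R): not NE [P1→D gives 7>2]
(D,P): not NE [P1→A gives 11>9; P2→R gives 1>0]
(D,Q): not NE [P1→B gives 8>1; P2→R gives 1>0]
(D,R): NE

NE set: (A,P), (D,R)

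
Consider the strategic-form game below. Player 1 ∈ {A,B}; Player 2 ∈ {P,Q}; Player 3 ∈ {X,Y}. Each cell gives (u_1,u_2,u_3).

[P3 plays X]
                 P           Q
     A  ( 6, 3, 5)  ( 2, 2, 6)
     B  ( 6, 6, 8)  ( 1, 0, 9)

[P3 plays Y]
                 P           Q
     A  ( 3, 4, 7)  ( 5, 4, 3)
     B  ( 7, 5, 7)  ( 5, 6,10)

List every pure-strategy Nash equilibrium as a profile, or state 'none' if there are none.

PSNE = {(B,P,X), (B,Q,Y)}

(A,P,X): not NE [P3→Y gives 7>5]
(A,P,Y): not NE [P1→B gives 7>3]
(A,Q,X): not NE [P2→P gives 3>2]
(A,Q,Y): not NE [P3→X gives 6>3]
(B,P,X): NE
(B,P,Y): not NE [P2→Q gives 6>5; P3→X gives 8>7]
(B,Q,X): not NE [P1→A gives 2>1; P2→P gives 6>0; P3→Y gives 10>9]
(B,Q,Y): NE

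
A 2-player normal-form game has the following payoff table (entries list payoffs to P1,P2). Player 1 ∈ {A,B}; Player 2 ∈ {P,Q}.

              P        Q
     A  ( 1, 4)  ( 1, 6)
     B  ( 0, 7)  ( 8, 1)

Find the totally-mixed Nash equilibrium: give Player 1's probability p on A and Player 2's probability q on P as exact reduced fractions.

P1 indiff ⇒ q·1+(1-q)·1 = q·0+(1-q)·8 ⇒ q(1) = (1-q)(7) ⇒ q = 7/8
P2 indiff ⇒ p·4+(1-p)·7 = p·6+(1-p)·1 ⇒ p(-2) = (1-p)(-6) ⇒ p = 3/4

(p,q) = (3/4, 7/8)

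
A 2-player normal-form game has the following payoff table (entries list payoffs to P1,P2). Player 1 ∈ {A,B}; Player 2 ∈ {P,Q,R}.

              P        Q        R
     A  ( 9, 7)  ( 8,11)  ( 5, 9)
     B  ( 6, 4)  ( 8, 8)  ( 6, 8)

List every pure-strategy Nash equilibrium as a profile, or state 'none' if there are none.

PSNE = {(A,Q), (B,Q), (B,R)}

(A,P): not NE [P2→Q gives 11>7]
(A,Q): NE
(A,R): not NE [P1→B gives 6>5; P2→Q gives 11>9]
(B,P): not NE [P1→A gives 9>6; P2→R gives 8>4]
(B,Q): NE
(B,R): NE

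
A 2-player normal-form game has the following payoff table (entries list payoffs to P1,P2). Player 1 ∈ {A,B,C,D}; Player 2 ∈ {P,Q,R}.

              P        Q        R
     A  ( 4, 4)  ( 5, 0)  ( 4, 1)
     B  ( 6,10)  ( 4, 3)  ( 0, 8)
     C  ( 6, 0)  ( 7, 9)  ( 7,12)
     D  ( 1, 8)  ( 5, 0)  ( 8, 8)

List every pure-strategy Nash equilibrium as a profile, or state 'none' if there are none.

PSNE = {(B,P), (D,R)}

(A,P): not NE [P1→C gives 6>4]
(A,Q): not NE [P1→C gives 7>5; P2→P gives 4>0]
(A,R): not NE [P1→D gives 8>4; P2→P gives 4>1]
(B,P): NE
(B,Q): not NE [P1→C gives 7>4; P2→P gives 10>3]
(B,R): not NE [P1→D gives 8>0; P2→P gives 10>8]
(C,P): not NE [P2→R gives 12>0]
(C,Q): not NE [P2→R gives 12>9]
(C,R): not NE [P1→D gives 8>7]
(D,P): not NE [P1→C gives 6>1]
(D,Q): not NE [P1→C gives 7>5; P2→R gives 8>0]
(D,R): NE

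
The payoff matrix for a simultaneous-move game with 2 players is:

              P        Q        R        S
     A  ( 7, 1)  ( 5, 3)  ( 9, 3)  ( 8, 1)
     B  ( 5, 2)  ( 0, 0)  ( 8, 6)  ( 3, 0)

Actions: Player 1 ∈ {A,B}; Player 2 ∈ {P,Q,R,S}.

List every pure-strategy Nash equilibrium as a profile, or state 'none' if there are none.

PSNE = {(A,Q), (A,R)}

(A,P): not NE [P2→R gives 3>1]
(A,Q): NE
(A,R): NE
(A,S): not NE [P2→R gives 3>1]
(B,P): not NE [P1→A gives 7>5; P2→R gives 6>2]
(B,Q): not NE [P1→A gives 5>0; P2→R gives 6>0]
(B,R): not NE [P1→A gives 9>8]
(B,S): not NE [P1→A gives 8>3; P2→R gives 6>0]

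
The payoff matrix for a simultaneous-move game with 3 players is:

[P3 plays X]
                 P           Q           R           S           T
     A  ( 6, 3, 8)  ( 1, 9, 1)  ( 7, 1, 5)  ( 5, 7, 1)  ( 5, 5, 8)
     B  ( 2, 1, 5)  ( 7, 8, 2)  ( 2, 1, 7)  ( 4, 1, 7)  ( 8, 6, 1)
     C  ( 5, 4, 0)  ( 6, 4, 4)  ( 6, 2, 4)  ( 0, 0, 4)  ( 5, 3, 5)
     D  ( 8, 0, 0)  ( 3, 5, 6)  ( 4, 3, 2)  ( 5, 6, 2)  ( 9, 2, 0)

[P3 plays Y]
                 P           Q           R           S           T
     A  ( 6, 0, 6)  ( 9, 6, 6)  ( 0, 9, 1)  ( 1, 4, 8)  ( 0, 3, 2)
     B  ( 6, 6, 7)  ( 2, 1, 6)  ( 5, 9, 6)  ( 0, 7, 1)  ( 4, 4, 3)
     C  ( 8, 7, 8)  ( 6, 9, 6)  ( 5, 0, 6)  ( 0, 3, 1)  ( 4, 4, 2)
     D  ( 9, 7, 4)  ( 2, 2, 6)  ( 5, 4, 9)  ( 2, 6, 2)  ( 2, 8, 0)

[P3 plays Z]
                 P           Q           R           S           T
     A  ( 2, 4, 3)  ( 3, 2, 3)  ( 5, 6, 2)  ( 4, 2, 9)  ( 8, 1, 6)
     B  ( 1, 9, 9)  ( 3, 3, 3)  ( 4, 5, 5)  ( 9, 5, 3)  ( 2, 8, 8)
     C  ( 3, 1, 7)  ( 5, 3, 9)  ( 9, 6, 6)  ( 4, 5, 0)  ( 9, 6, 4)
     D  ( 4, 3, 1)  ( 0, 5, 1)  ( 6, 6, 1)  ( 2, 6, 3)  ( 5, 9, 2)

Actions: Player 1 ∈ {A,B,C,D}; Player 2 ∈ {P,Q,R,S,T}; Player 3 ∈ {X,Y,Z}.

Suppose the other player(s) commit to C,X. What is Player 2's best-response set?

u_2(P vs C,X) = 4
u_2(Q vs C,X) = 4
u_2(R vs C,X) = 2
u_2(S vs C,X) = 0
u_2(T vs C,X) = 3
max payoff 4 at {P,Q}

argmax u_2 = {P,Q}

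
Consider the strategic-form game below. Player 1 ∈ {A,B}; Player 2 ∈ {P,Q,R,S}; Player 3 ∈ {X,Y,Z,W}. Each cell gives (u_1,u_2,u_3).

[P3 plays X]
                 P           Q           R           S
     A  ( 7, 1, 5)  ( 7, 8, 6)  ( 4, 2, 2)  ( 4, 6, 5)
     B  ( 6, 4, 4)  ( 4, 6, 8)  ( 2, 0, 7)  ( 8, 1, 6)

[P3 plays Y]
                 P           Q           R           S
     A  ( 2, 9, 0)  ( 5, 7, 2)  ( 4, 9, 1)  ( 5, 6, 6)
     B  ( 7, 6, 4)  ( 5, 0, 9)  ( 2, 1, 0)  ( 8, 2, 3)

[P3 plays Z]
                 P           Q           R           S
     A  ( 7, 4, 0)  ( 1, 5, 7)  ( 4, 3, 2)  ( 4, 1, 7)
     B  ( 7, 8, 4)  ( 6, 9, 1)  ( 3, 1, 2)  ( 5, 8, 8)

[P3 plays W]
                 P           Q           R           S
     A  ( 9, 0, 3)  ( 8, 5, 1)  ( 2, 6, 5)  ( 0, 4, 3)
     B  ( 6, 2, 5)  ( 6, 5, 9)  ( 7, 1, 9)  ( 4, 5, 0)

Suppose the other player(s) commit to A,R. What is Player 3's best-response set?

u_3(X vs A,R) = 2
u_3(Y vs A,R) = 1
u_3(Z vs A,R) = 2
u_3(W vs A,R) = 5
max payoff 5 at {W}

argmax u_3 = {W}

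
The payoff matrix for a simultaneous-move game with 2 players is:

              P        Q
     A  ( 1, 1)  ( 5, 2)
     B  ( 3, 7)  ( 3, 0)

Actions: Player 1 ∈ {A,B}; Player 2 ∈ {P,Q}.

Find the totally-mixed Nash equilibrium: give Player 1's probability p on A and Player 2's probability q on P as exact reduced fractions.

P1 mixes 7/8 on A; P2 mixes 1/2 on P

P1 indiff ⇒ q·1+(1-q)·5 = q·3+(1-q)·3 ⇒ q(-2) = (1-q)(-2) ⇒ q = 1/2
P2 indiff ⇒ p·1+(1-p)·7 = p·2+(1-p)·0 ⇒ p(-1) = (1-p)(-7) ⇒ p = 7/8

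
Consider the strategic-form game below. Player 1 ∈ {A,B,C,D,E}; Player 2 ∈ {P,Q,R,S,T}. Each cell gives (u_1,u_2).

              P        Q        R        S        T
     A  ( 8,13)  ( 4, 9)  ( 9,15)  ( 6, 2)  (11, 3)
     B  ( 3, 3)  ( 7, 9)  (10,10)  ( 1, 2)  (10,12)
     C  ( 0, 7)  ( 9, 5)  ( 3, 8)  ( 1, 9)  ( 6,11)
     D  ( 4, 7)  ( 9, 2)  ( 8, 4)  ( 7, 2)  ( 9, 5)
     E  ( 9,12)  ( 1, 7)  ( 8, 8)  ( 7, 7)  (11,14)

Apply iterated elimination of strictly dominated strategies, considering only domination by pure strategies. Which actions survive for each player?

P2 drop Q (R beats it: A:15>9 B:10>9 C:8>5 D:4>2 E:8>7)
P1 drop C (A beats it: P:8>0 R:9>3 S:6>1 T:11>6)
P2 drop S (P beats it: A:13>2 B:3>2 D:7>2 E:12>7)
P1 drop D (A beats it: P:8>4 R:9>8 T:11>9)
P1→{A,B,E} P2→{P,R,T}

Remaining: P1:{A,B,E} P2:{P,R,T}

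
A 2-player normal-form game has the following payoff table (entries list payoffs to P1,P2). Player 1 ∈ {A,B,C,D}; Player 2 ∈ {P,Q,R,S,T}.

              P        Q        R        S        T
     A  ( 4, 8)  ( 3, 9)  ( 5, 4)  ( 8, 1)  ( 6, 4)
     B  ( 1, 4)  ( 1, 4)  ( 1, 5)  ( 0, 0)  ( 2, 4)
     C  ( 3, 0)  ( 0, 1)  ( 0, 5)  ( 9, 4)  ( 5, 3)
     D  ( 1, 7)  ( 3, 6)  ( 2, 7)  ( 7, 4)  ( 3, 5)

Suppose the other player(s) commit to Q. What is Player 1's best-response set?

P1 best: {A,D}

u_1(A vs Q) = 3
u_1(B vs Q) = 1
u_1(C vs Q) = 0
u_1(D vs Q) = 3
max payoff 3 at {A,D}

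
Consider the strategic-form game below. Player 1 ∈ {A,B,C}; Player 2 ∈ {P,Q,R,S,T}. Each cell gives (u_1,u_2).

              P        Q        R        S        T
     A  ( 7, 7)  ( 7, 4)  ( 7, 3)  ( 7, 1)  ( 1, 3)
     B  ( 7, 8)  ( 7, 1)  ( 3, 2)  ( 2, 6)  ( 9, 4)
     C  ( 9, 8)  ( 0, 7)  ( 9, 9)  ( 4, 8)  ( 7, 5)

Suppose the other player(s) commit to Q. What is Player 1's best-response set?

u_1(A vs Q) = 7
u_1(B vs Q) = 7
u_1(C vs Q) = 0
max payoff 7 at {A,B}

P1 best: {A,B}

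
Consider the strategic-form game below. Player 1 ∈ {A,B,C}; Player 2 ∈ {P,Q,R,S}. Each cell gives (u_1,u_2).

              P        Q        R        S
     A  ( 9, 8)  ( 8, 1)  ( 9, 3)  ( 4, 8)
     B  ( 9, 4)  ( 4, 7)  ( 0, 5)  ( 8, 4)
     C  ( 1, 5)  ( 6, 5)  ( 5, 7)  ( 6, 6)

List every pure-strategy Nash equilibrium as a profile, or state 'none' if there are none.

PSNE = {(A,P)}

(A,P): NE
(A,Q): not NE [P2→S gives 8>1]
(A,R): not NE [P2→S gives 8>3]
(A,S): not NE [P1→B gives 8>4]
(B,P): not NE [P2→Q gives 7>4]
(B,Q): not NE [P1→A gives 8>4]
(B,R): not NE [P1→A gives 9>0; P2→Q gives 7>5]
(B,S): not NE [P2→Q gives 7>4]
(C,P): not NE [P1→B gives 9>1; P2→R gives 7>5]
(C,Q): not NE [P1→A gives 8>6; P2→R gives 7>5]
(C,R): not NE [P1→A gives 9>5]
(C,S): not NE [P1→B gives 8>6; P2→R gives 7>6]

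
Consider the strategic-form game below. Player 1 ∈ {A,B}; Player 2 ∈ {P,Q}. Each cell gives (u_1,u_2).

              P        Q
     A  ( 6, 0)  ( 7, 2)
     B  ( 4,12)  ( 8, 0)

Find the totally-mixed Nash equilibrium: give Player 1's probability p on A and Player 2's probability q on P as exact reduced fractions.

p=6/7, q=1/3

P1 indiff ⇒ q·6+(1-q)·7 = q·4+(1-q)·8 ⇒ q(2) = (1-q)(1) ⇒ q = 1/3
P2 indiff ⇒ p·0+(1-p)·12 = p·2+(1-p)·0 ⇒ p(-2) = (1-p)(-12) ⇒ p = 6/7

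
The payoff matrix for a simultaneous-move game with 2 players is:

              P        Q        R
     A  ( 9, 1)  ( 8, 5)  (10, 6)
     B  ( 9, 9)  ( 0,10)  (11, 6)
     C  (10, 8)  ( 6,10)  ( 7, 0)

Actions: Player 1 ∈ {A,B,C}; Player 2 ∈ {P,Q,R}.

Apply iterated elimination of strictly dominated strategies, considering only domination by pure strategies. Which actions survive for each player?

P2 drop P (Q beats it: A:5>1 B:10>9 C:10>8)
P1 drop C (A beats it: Q:8>6 R:10>7)
P1→{A,B} P2→{Q,R}

IESDS → P1:{A,B} P2:{Q,R}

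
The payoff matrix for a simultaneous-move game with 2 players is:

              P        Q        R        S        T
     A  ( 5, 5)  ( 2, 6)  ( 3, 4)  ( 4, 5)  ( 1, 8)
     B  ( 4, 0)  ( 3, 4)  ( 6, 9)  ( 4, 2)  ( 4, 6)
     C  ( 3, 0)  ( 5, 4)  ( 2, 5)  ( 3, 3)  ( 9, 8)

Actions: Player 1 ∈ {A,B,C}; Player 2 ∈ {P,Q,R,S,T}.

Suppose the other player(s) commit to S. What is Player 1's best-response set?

P1 best: {A,B}

u_1(A vs S) = 4
u_1(B vs S) = 4
u_1(C vs S) = 3
max payoff 4 at {A,B}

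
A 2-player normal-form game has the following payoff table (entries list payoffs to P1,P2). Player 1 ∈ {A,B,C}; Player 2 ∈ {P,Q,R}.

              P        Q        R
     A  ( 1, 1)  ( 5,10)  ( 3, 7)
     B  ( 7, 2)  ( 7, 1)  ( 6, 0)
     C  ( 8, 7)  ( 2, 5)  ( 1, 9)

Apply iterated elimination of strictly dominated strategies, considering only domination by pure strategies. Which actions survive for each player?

P1 drop A (B beats it: P:7>1 Q:7>5 R:6>3)
P2 drop Q (P beats it: B:2>1 C:7>5)
P1→{B,C} P2→{P,R}

Remaining: P1:{B,C} P2:{P,R}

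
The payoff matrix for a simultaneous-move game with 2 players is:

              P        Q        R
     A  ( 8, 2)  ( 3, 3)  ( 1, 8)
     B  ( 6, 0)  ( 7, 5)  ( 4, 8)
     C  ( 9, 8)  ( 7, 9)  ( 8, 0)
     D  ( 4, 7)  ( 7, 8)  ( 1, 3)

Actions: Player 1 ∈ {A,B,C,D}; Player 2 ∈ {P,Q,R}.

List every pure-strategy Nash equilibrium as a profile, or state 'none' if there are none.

(A,P): not NE [P1→C gives 9>8; P2→R gives 8>2]
(A,Q): not NE [P1→D gives 7>3; P2→R gives 8>3]
(A,R): not NE [P1→C gives 8>1]
(B,P): not NE [P1→C gives 9>6; P2→R gives 8>0]
(B,Q): not NE [P2→R gives 8>5]
(B,R): not NE [P1→C gives 8>4]
(C,P): not NE [P2→Q gives 9>8]
(C,Q): NE
(C,R): not NE [P2→Q gives 9>0]
(D,P): not NE [P1→C gives 9>4; P2→Q gives 8>7]
(D,Q): NE
(D,R): not NE [P1→C gives 8>1; P2→Q gives 8>3]

NE set: (C,Q), (D,Q)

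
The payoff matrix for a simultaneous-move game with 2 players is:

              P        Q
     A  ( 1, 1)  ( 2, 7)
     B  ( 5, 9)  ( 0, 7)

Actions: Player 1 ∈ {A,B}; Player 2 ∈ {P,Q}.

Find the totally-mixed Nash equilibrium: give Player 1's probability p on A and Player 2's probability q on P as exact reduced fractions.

p=1/4, q=1/3

P1 indiff ⇒ q·1+(1-q)·2 = q·5+(1-q)·0 ⇒ q(-4) = (1-q)(-2) ⇒ q = 1/3
P2 indiff ⇒ p·1+(1-p)·9 = p·7+(1-p)·7 ⇒ p(-6) = (1-p)(-2) ⇒ p = 1/4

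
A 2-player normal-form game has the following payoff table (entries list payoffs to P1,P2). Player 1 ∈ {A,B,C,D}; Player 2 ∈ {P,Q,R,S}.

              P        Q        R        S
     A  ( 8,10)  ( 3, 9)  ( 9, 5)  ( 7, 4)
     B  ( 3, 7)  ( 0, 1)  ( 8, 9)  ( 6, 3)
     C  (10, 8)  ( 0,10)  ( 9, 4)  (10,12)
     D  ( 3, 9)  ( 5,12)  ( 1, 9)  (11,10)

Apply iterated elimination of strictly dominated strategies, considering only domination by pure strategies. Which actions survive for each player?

P1 drop B (A beats it: P:8>3 Q:3>0 R:9>8 S:7>6)
P2 drop R (Q beats it: A:9>5 C:10>4 D:12>9)
P1→{A,C,D} P2→{P,Q,S}

Survivors P1:{A,C,D} P2:{P,Q,S}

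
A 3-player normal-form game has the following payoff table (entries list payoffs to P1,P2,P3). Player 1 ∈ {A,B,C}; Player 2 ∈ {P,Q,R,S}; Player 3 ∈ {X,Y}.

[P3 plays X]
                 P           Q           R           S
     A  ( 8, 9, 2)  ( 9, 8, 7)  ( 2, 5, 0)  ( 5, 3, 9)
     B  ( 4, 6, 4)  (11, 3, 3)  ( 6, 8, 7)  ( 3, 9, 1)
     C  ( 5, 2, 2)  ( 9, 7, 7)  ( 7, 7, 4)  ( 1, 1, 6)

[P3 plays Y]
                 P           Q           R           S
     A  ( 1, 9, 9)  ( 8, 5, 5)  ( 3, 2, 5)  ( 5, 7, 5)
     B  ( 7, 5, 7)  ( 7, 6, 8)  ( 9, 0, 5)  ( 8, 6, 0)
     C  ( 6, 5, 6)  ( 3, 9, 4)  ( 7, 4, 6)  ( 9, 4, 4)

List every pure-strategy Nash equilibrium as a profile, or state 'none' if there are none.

No pure NE.

(A,P,X): not NE [P3→Y gives 9>2]
(A,P,Y): not NE [P1→B gives 7>1]
(A,Q,X): not NE [P1→B gives 11>9; P2→P gives 9>8]
(A,Q,Y): not NE [P2→P gives 9>5; P3→X gives 7>5]
(A,R,X): not NE [P1→C gives 7>2; P2→P gives 9>5; P3→Y gives 5>0]
(A,R,Y): not NE [P1→B gives 9>3; P2→P gives 9>2]
(A,S,X): not NE [P2→P gives 9>3]
(A,S,Y): not NE [P1→C gives 9>5; P2→P gives 9>7; P3→X gives 9>5]
(B,P,X): not NE [P1→A gives 8>4; P2→S gives 9>6; P3→Y gives 7>4]
(B,P,Y): not NE [P2→S gives 6>5]
(B,Q,X): not NE [P2→S gives 9>3; P3→Y gives 8>3]
(B,Q,Y): not NE [P1→A gives 8>7]
(B,R,X): not NE [P1→C gives 7>6; P2→S gives 9>8]
(B,R,Y): not NE [P2→S gives 6>0; P3→X gives 7>5]
(B,S,X): not NE [P1→A gives 5>3]
(B,S,Y): not NE [P1→C gives 9>8; P3→X gives 1>0]
(C,P,X): not NE [P1→A gives 8>5; P2→R gives 7>2; P3→Y gives 6>2]
(C,P,Y): not NE [P1→B gives 7>6; P2→Q gives 9>5]
(C,Q,X): not NE [P1→B gives 11>9]
(C,Q,Y): not NE [P1→A gives 8>3; P3→X gives 7>4]
(C,R,X): not NE [P3→Y gives 6>4]
(C,R,Y): not NE [P1→B gives 9>7; P2→Q gives 9>4]
(C,S,X): not NE [P1→A gives 5>1; P2→R gives 7>1]
(C,S,Y): not NE [P2→Q gives 9>4; P3→X gives 6>4]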